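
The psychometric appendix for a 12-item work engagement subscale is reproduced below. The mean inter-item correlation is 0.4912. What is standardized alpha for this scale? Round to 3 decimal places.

Standardized α = k·r̄ / (1 + (k−1)·r̄) = 12 × 0.4912 / (1 + 11 × 0.4912)
  = 5.8944 / 6.4032 = 0.921

standardized alpha = 0.921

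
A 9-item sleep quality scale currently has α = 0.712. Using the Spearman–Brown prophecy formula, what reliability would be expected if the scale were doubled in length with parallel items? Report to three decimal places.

Length factor m = 2
α' = m·α / (1 + (m−1)·α)
   = 2 × 0.712 / (1 + (2 − 1) × 0.712)
   = 1.4240 / 1.7120 = 0.832

predicted reliability = 0.832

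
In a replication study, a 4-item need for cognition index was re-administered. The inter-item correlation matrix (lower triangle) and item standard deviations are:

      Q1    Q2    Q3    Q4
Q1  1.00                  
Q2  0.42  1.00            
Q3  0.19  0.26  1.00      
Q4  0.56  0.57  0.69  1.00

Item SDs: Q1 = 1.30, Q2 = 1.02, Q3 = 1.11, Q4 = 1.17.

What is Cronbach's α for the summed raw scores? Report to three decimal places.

Cronbach's α = 0.762

Σσ²ᵢ = 1.30² + 1.02² + 1.11² + 1.17² = 5.3314
Covariances σ_ij = r_ij · s_i · s_j:
  σ(Q1,Q2) = 0.42 × 1.30 × 1.02 = 0.5569
  σ(Q1,Q3) = 0.19 × 1.30 × 1.11 = 0.2742
  σ(Q1,Q4) = 0.56 × 1.30 × 1.17 = 0.8518
  σ(Q2,Q3) = 0.26 × 1.02 × 1.11 = 0.2944
  σ(Q2,Q4) = 0.57 × 1.02 × 1.17 = 0.6802
  σ(Q3,Q4) = 0.69 × 1.11 × 1.17 = 0.8961
σ²_T = Σσ²ᵢ + 2·Σσ_ij = 5.3314 + 2 × 3.5536 = 12.4386
α = (4/3)·(1 − 5.3314/12.4386) = 0.762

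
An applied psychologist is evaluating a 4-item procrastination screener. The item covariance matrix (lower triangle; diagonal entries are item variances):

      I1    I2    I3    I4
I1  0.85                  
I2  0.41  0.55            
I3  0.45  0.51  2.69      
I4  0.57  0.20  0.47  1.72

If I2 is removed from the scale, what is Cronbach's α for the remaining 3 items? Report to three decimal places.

Remaining items: I1, I3, I4 (k = 3).
Σσ²ᵢ = 0.85 + 2.69 + 1.72 = 5.26
σ²_T = 5.26 + 2 × 1.49 = 8.24
α (item deleted) = (3/2)·(1 − 5.26/8.24) = 0.542

α = 0.542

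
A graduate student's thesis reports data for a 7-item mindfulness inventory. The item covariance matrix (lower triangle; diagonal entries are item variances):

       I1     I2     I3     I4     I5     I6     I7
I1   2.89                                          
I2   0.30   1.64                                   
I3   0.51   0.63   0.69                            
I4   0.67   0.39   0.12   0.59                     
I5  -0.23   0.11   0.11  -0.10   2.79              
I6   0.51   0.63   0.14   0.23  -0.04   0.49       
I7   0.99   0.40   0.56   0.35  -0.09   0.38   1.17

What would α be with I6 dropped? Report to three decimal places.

α = 0.590

Remaining items: I1, I2, I3, I4, I5, I7 (k = 6).
Σσᵢ² = 2.89 + 1.64 + 0.69 + 0.59 + 2.79 + 1.17 = 9.77
σ²_total = 9.77 + 2 × 4.72 = 19.21
α (item deleted) = (6/5)·(1 − 9.77/19.21) = 0.590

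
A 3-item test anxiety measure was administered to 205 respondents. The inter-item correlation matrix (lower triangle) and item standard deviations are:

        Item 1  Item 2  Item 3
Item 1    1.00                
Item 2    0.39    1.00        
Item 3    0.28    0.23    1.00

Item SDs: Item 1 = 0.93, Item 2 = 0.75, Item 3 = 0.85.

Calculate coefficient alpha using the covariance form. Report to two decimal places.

Σσ²ᵢ = 0.93² + 0.75² + 0.85² = 2.1499
Covariances σ_ij = r_ij · s_i · s_j:
  σ(Item 1,Item 2) = 0.39 × 0.93 × 0.75 = 0.2720
  σ(Item 1,Item 3) = 0.28 × 0.93 × 0.85 = 0.2213
  σ(Item 2,Item 3) = 0.23 × 0.75 × 0.85 = 0.1466
σ²_T = Σσ²ᵢ + 2·Σσ_ij = 2.1499 + 2 × 0.6399 = 3.4297
α = (3/2)·(1 − 2.1499/3.4297) = 0.56

α = 0.56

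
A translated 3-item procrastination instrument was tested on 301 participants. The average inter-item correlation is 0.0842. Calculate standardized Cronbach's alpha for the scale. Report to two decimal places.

Standardized α = k·r̄ / (1 + (k−1)·r̄) = 3 × 0.0842 / (1 + 2 × 0.0842)
  = 0.2526 / 1.1684 = 0.22

α = 0.22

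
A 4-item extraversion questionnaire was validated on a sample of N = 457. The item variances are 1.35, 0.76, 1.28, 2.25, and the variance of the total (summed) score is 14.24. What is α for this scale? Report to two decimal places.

α = 0.81

ΣVar(i) = 1.35 + 0.76 + 1.28 + 2.25 = 5.64
α = (k/(k−1))·(1 − ΣVar(i)/Var(T)) = (4/3)·(1 − 5.64/14.24) = 0.81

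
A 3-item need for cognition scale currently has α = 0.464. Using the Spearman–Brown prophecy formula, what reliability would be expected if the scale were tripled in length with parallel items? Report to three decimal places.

predicted reliability = 0.722

Length factor m = 3
α' = m·α / (1 + (m−1)·α)
   = 3 × 0.464 / (1 + (3 − 1) × 0.464)
   = 1.3920 / 1.9280 = 0.722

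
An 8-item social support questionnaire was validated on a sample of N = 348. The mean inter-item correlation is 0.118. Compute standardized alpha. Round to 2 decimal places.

α = 0.52

Standardized α = k·r̄ / (1 + (k−1)·r̄) = 8 × 0.118 / (1 + 7 × 0.118)
  = 0.9440 / 1.8260 = 0.52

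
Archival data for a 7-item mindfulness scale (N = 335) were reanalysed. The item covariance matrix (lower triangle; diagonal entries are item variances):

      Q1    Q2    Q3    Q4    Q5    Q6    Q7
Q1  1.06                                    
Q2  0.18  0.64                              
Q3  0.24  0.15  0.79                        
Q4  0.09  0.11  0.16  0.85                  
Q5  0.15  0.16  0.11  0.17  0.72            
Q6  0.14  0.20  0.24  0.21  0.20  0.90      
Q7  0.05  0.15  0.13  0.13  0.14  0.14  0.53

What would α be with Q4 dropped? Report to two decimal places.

α = 0.61

Remaining items: Q1, Q2, Q3, Q5, Q6, Q7 (k = 6).
Σσᵢ² = 1.06 + 0.64 + 0.79 + 0.72 + 0.90 + 0.53 = 4.64
σ²_T = 4.64 + 2 × 2.38 = 9.40
α (item deleted) = (6/5)·(1 − 4.64/9.40) = 0.61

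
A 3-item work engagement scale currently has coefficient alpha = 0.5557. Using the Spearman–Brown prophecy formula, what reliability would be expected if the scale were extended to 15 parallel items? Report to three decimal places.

Length factor m = 15/3 = 5.0000
α' = m·α / (1 + (m−1)·α)
   = 15/3 × 0.5557 / (1 + (15/3 − 1) × 0.5557)
   = 2.7785 / 3.2228 = 0.862

predicted reliability = 0.862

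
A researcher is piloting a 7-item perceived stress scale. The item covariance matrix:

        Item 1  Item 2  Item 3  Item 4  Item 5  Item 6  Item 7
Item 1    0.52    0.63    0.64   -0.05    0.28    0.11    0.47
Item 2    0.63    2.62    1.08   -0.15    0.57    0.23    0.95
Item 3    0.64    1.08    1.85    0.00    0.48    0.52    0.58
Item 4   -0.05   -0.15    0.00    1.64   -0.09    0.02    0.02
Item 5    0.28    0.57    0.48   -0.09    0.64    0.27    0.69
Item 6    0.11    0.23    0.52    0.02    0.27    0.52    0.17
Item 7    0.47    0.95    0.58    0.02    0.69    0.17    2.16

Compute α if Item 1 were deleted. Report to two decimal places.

Remaining items: Item 2, Item 3, Item 4, Item 5, Item 6, Item 7 (k = 6).
sum of item variances = 2.62 + 1.85 + 1.64 + 0.64 + 0.52 + 2.16 = 9.43
total variance = 9.43 + 2 × 5.34 = 20.11
α (item deleted) = (6/5)·(1 − 9.43/20.11) = 0.64

α = 0.64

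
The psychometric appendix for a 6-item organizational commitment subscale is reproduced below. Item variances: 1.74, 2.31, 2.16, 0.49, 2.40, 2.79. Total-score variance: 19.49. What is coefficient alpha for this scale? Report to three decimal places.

sum of item variances = 1.74 + 2.31 + 2.16 + 0.49 + 2.40 + 2.79 = 11.89
α = (k/(k−1))·(1 − sum of item variances/σ²_total) = (6/5)·(1 − 11.89/19.49) = 0.468

α = 0.468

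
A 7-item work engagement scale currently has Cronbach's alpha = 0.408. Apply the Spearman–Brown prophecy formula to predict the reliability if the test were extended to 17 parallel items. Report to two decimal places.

Length factor m = 17/7 = 2.4286
α' = m·α / (1 + (m−1)·α)
   = 17/7 × 0.408 / (1 + (17/7 − 1) × 0.408)
   = 0.9909 / 1.5829 = 0.63

predicted reliability = 0.63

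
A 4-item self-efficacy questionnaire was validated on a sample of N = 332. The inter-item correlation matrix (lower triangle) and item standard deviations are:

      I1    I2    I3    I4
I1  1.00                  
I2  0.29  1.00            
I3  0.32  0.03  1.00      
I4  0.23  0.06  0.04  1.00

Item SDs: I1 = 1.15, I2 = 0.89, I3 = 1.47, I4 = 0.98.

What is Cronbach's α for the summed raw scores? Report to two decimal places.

Σσ²ᵢ = 1.15² + 0.89² + 1.47² + 0.98² = 5.2359
Covariances σ_ij = r_ij · s_i · s_j:
  σ(I1,I2) = 0.29 × 1.15 × 0.89 = 0.2968
  σ(I1,I3) = 0.32 × 1.15 × 1.47 = 0.5410
  σ(I1,I4) = 0.23 × 1.15 × 0.98 = 0.2592
  σ(I2,I3) = 0.03 × 0.89 × 1.47 = 0.0392
  σ(I2,I4) = 0.06 × 0.89 × 0.98 = 0.0523
  σ(I3,I4) = 0.04 × 1.47 × 0.98 = 0.0576
σ²_T = Σσ²ᵢ + 2·Σσ_ij = 5.2359 + 2 × 1.2461 = 7.7281
α = (4/3)·(1 − 5.2359/7.7281) = 0.43

Cronbach's α = 0.43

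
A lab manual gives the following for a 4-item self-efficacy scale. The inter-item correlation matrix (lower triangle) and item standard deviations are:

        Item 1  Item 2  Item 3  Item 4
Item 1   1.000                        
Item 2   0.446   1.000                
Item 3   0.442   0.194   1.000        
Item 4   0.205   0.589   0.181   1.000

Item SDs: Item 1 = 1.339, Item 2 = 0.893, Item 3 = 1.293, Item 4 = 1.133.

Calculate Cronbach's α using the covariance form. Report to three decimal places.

Cronbach's α = 0.657

Σσ²ᵢ = 1.339² + 0.893² + 1.293² + 1.133² = 5.5459
Covariances σ_ij = r_ij · s_i · s_j:
  σ(Item 1,Item 2) = 0.446 × 1.339 × 0.893 = 0.5333
  σ(Item 1,Item 3) = 0.442 × 1.339 × 1.293 = 0.7652
  σ(Item 1,Item 4) = 0.205 × 1.339 × 1.133 = 0.3110
  σ(Item 2,Item 3) = 0.194 × 0.893 × 1.293 = 0.2240
  σ(Item 2,Item 4) = 0.589 × 0.893 × 1.133 = 0.5959
  σ(Item 3,Item 4) = 0.181 × 1.293 × 1.133 = 0.2652
σ²_T = Σσ²ᵢ + 2·Σσ_ij = 5.5459 + 2 × 2.6946 = 10.9351
α = (4/3)·(1 − 5.5459/10.9351) = 0.657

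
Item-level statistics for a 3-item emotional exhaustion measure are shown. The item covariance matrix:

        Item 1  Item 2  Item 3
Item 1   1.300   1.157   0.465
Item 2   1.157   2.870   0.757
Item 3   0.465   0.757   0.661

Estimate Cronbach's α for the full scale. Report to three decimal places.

ΣVar(i) = 1.300 + 2.870 + 0.661 = 4.831
Sum of the distinct covariances = 2.379
total variance = 4.831 + 2 × 2.379 = 9.589
α = (k/(k−1))·(1 − ΣVar(i)/total variance) = (3/2)·(1 − 4.831/9.589) = 0.744

α = 0.744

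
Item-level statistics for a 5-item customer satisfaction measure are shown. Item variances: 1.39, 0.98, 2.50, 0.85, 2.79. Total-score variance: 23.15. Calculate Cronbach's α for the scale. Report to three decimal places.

ΣVar(i) = 1.39 + 0.98 + 2.50 + 0.85 + 2.79 = 8.51
α = (k/(k−1))·(1 − ΣVar(i)/σ²_total) = (5/4)·(1 − 8.51/23.15) = 0.790

Cronbach's α = 0.790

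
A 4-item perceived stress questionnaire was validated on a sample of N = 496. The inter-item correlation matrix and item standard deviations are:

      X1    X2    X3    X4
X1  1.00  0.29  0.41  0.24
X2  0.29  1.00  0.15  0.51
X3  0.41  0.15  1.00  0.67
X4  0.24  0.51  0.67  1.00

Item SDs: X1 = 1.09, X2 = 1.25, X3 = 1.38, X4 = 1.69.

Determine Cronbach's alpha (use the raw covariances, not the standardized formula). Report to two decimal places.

Σσ²ᵢ = 1.09² + 1.25² + 1.38² + 1.69² = 7.5111
Covariances σ_ij = r_ij · s_i · s_j:
  σ(X1,X2) = 0.29 × 1.09 × 1.25 = 0.3951
  σ(X1,X3) = 0.41 × 1.09 × 1.38 = 0.6167
  σ(X1,X4) = 0.24 × 1.09 × 1.69 = 0.4421
  σ(X2,X3) = 0.15 × 1.25 × 1.38 = 0.2587
  σ(X2,X4) = 0.51 × 1.25 × 1.69 = 1.0774
  σ(X3,X4) = 0.67 × 1.38 × 1.69 = 1.5626
σ²_T = Σσ²ᵢ + 2·Σσ_ij = 7.5111 + 2 × 4.3526 = 16.2163
α = (4/3)·(1 − 7.5111/16.2163) = 0.72

α = 0.72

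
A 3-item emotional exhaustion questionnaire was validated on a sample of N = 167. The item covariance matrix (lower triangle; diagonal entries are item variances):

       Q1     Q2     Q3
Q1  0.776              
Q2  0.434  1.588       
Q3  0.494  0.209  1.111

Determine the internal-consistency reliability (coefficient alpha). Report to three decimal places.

Σσᵢ² = 0.776 + 1.588 + 1.111 = 3.475
Sum of the distinct covariances = 1.137
Var(T) = 3.475 + 2 × 1.137 = 5.749
α = (k/(k−1))·(1 − Σσᵢ²/Var(T)) = (3/2)·(1 − 3.475/5.749) = 0.593

coefficient alpha = 0.593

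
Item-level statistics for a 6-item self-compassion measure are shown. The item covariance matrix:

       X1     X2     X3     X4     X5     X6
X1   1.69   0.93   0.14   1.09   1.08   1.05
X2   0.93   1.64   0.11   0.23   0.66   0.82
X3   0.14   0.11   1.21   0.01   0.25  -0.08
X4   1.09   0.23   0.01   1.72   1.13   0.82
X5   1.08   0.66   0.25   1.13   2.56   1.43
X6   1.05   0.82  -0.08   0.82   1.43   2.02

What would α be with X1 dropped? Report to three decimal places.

Remaining items: X2, X3, X4, X5, X6 (k = 5).
Σσᵢ² = 1.64 + 1.21 + 1.72 + 2.56 + 2.02 = 9.15
σ²_total = 9.15 + 2 × 5.38 = 19.91
α (item deleted) = (5/4)·(1 − 9.15/19.91) = 0.676

α = 0.676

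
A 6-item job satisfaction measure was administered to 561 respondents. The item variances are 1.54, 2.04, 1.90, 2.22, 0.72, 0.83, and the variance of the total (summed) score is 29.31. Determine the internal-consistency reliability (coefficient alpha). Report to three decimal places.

Σσᵢ² = 1.54 + 2.04 + 1.90 + 2.22 + 0.72 + 0.83 = 9.25
α = (k/(k−1))·(1 − Σσᵢ²/Var(T)) = (6/5)·(1 − 9.25/29.31) = 0.821

coefficient alpha = 0.821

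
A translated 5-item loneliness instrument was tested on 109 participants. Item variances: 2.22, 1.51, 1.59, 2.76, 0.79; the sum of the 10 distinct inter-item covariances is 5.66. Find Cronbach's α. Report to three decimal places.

Cronbach's α = 0.701

Σσ²ᵢ = 2.22 + 1.51 + 1.59 + 2.76 + 0.79 = 8.87
Sum of distinct covariances = 5.66
σ²_T = Σσ²ᵢ + 2·Σcov = 8.87 + 2 × 5.66 = 20.19
α = (5/4)·(1 − 8.87/20.19) = 0.701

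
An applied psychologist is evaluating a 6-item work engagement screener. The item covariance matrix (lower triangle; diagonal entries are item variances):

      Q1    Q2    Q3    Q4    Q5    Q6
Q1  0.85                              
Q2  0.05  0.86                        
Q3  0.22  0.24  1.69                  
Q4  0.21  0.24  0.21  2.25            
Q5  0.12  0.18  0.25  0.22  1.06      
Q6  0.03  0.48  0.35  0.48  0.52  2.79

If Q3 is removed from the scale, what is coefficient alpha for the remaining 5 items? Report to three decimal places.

coefficient alpha = 0.491

Remaining items: Q1, Q2, Q4, Q5, Q6 (k = 5).
Σσ²ᵢ = 0.85 + 0.86 + 2.25 + 1.06 + 2.79 = 7.81
σ²_total = 7.81 + 2 × 2.53 = 12.87
α (item deleted) = (5/4)·(1 − 7.81/12.87) = 0.491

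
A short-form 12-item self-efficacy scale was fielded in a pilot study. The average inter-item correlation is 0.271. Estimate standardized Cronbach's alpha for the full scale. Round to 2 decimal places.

α = 0.82

Standardized α = k·r̄ / (1 + (k−1)·r̄) = 12 × 0.271 / (1 + 11 × 0.271)
  = 3.2520 / 3.9810 = 0.82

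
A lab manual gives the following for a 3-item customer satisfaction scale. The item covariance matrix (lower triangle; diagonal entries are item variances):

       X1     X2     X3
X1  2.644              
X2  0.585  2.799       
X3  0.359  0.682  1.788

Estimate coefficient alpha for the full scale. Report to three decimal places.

Σσᵢ² = 2.644 + 2.799 + 1.788 = 7.231
Sum of the distinct covariances = 1.626
Var(T) = 7.231 + 2 × 1.626 = 10.483
α = (k/(k−1))·(1 − Σσᵢ²/Var(T)) = (3/2)·(1 − 7.231/10.483) = 0.465

coefficient alpha = 0.465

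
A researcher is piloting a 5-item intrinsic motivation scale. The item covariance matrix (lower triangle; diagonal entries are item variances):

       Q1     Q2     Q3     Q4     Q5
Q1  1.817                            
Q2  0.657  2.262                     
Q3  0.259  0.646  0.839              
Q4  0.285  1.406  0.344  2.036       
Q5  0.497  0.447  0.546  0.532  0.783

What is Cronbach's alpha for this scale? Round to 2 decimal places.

Cronbach's alpha = 0.74

sum of item variances = 1.817 + 2.262 + 0.839 + 2.036 + 0.783 = 7.737
Σ_{i<j} σ_ij = 5.619
σ²_total = 7.737 + 2 × 5.619 = 18.975
α = (k/(k−1))·(1 − sum of item variances/σ²_total) = (5/4)·(1 − 7.737/18.975) = 0.74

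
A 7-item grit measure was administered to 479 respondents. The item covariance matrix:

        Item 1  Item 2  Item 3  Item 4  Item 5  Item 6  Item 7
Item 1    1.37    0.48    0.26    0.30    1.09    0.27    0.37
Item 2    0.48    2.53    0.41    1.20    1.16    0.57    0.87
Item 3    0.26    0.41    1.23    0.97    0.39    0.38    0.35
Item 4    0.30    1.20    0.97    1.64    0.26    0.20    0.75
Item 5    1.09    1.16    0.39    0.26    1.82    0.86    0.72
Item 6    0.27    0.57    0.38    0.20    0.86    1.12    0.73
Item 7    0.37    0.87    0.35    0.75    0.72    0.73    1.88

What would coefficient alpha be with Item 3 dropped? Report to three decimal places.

Remaining items: Item 1, Item 2, Item 4, Item 5, Item 6, Item 7 (k = 6).
ΣVar(i) = 1.37 + 2.53 + 1.64 + 1.82 + 1.12 + 1.88 = 10.36
total variance = 10.36 + 2 × 9.83 = 30.02
α (item deleted) = (6/5)·(1 − 10.36/30.02) = 0.786

coefficient alpha = 0.786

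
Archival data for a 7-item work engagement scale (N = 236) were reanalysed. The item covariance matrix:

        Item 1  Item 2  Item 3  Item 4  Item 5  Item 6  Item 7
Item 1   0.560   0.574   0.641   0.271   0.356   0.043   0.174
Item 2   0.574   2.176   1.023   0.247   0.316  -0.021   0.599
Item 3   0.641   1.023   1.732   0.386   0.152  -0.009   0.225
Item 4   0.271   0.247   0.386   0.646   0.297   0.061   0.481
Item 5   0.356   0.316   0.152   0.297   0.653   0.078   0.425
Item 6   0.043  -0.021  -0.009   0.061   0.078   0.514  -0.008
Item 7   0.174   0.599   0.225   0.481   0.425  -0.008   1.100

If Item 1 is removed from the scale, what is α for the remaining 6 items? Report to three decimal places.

α = 0.666

Remaining items: Item 2, Item 3, Item 4, Item 5, Item 6, Item 7 (k = 6).
sum of item variances = 2.176 + 1.732 + 0.646 + 0.653 + 0.514 + 1.100 = 6.821
total variance = 6.821 + 2 × 4.252 = 15.325
α (item deleted) = (6/5)·(1 − 6.821/15.325) = 0.666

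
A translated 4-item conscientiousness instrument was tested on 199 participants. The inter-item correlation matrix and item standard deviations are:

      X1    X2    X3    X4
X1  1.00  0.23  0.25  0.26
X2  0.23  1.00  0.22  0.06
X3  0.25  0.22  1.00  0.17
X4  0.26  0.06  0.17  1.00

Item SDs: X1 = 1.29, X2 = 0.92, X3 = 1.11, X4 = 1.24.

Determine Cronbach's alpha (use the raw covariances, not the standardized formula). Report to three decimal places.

α = 0.498

Σσ²ᵢ = 1.29² + 0.92² + 1.11² + 1.24² = 5.2802
Covariances σ_ij = r_ij · s_i · s_j:
  σ(X1,X2) = 0.23 × 1.29 × 0.92 = 0.2730
  σ(X1,X3) = 0.25 × 1.29 × 1.11 = 0.3580
  σ(X1,X4) = 0.26 × 1.29 × 1.24 = 0.4159
  σ(X2,X3) = 0.22 × 0.92 × 1.11 = 0.2247
  σ(X2,X4) = 0.06 × 0.92 × 1.24 = 0.0684
  σ(X3,X4) = 0.17 × 1.11 × 1.24 = 0.2340
σ²_T = Σσ²ᵢ + 2·Σσ_ij = 5.2802 + 2 × 1.5740 = 8.4282
α = (4/3)·(1 − 5.2802/8.4282) = 0.498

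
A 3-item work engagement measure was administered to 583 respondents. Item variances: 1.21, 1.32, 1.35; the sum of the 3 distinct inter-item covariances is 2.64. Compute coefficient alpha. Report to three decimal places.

ΣVar(i) = 1.21 + 1.32 + 1.35 = 3.88
Sum of distinct covariances = 2.64
σ²_T = ΣVar(i) + 2·Σcov = 3.88 + 2 × 2.64 = 9.16
α = (3/2)·(1 − 3.88/9.16) = 0.865

coefficient alpha = 0.865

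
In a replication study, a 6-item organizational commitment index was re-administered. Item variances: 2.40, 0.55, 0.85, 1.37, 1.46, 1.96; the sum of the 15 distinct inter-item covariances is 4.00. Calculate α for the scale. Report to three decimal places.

α = 0.579

sum of item variances = 2.40 + 0.55 + 0.85 + 1.37 + 1.46 + 1.96 = 8.59
Sum of distinct covariances = 4.00
total variance = sum of item variances + 2·Σcov = 8.59 + 2 × 4.00 = 16.59
α = (6/5)·(1 − 8.59/16.59) = 0.579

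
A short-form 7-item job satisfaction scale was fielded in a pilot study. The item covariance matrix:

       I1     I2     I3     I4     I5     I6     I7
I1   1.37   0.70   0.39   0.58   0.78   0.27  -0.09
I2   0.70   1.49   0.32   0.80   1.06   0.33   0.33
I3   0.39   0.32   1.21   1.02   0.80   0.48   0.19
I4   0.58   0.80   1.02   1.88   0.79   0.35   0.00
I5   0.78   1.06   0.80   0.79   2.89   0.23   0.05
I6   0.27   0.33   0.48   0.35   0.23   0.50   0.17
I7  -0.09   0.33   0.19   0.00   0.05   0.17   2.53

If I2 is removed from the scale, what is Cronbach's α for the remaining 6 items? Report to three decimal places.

Cronbach's α = 0.644

Remaining items: I1, I3, I4, I5, I6, I7 (k = 6).
Σσ²ᵢ = 1.37 + 1.21 + 1.88 + 2.89 + 0.50 + 2.53 = 10.38
Var(T) = 10.38 + 2 × 6.01 = 22.40
α (item deleted) = (6/5)·(1 − 10.38/22.40) = 0.644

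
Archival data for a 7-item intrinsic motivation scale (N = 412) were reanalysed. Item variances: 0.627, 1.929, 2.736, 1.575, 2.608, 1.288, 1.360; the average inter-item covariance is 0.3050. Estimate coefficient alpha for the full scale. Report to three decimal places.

coefficient alpha = 0.599

Σσ²ᵢ = 0.627 + 1.929 + 2.736 + 1.575 + 2.608 + 1.288 + 1.360 = 12.123
Sum of the 21 distinct covariances = 21 × 0.3050 = 6.4050
total variance = Σσ²ᵢ + 2·Σcov = 12.123 + 2 × 6.4050 = 24.9330
α = (7/6)·(1 − 12.123/24.9330) = 0.599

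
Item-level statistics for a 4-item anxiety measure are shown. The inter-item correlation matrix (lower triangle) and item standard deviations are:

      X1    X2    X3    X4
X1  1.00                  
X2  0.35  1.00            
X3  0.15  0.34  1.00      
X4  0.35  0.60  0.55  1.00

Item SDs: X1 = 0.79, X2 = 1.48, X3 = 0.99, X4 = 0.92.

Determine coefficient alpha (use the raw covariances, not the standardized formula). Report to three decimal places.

Σσ²ᵢ = 0.79² + 1.48² + 0.99² + 0.92² = 4.6410
Covariances σ_ij = r_ij · s_i · s_j:
  σ(X1,X2) = 0.35 × 0.79 × 1.48 = 0.4092
  σ(X1,X3) = 0.15 × 0.79 × 0.99 = 0.1173
  σ(X1,X4) = 0.35 × 0.79 × 0.92 = 0.2544
  σ(X2,X3) = 0.34 × 1.48 × 0.99 = 0.4982
  σ(X2,X4) = 0.60 × 1.48 × 0.92 = 0.8170
  σ(X3,X4) = 0.55 × 0.99 × 0.92 = 0.5009
σ²_T = Σσ²ᵢ + 2·Σσ_ij = 4.6410 + 2 × 2.5970 = 9.8350
α = (4/3)·(1 − 4.6410/9.8350) = 0.704

coefficient alpha = 0.704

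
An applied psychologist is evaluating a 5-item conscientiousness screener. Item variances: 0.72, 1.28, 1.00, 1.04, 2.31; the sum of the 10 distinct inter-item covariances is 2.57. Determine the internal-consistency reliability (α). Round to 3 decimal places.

α = 0.559

Σσᵢ² = 0.72 + 1.28 + 1.00 + 1.04 + 2.31 = 6.35
Sum of distinct covariances = 2.57
σ²_T = Σσᵢ² + 2·Σcov = 6.35 + 2 × 2.57 = 11.49
α = (5/4)·(1 − 6.35/11.49) = 0.559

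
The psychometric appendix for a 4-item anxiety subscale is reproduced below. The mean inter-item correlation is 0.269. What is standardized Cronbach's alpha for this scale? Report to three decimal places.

α = 0.595

Standardized α = k·r̄ / (1 + (k−1)·r̄) = 4 × 0.269 / (1 + 3 × 0.269)
  = 1.0760 / 1.8070 = 0.595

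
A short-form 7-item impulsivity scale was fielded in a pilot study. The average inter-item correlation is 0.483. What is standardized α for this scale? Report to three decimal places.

Standardized α = k·r̄ / (1 + (k−1)·r̄) = 7 × 0.483 / (1 + 6 × 0.483)
  = 3.3810 / 3.8980 = 0.867

standardized α = 0.867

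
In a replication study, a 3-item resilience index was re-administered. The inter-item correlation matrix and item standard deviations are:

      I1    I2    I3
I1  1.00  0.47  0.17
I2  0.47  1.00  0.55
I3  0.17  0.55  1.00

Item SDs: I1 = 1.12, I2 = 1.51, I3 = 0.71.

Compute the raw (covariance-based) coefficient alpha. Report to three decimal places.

Σσ²ᵢ = 1.12² + 1.51² + 0.71² = 4.0386
Covariances σ_ij = r_ij · s_i · s_j:
  σ(I1,I2) = 0.47 × 1.12 × 1.51 = 0.7949
  σ(I1,I3) = 0.17 × 1.12 × 0.71 = 0.1352
  σ(I2,I3) = 0.55 × 1.51 × 0.71 = 0.5897
σ²_T = Σσ²ᵢ + 2·Σσ_ij = 4.0386 + 2 × 1.5198 = 7.0782
α = (3/2)·(1 − 4.0386/7.0782) = 0.644

α = 0.644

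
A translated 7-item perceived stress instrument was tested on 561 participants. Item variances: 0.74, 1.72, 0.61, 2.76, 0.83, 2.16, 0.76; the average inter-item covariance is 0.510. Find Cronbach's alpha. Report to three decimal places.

α = 0.806

ΣVar(i) = 0.74 + 1.72 + 0.61 + 2.76 + 0.83 + 2.16 + 0.76 = 9.58
Sum of the 21 distinct covariances = 21 × 0.510 = 10.710
σ²_total = ΣVar(i) + 2·Σcov = 9.58 + 2 × 10.710 = 31.000
α = (7/6)·(1 − 9.58/31.000) = 0.806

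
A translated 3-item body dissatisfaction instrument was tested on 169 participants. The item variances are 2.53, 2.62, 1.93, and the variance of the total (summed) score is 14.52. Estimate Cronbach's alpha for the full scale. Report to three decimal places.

α = 0.769

ΣVar(i) = 2.53 + 2.62 + 1.93 = 7.08
α = (k/(k−1))·(1 − ΣVar(i)/Var(T)) = (3/2)·(1 − 7.08/14.52) = 0.769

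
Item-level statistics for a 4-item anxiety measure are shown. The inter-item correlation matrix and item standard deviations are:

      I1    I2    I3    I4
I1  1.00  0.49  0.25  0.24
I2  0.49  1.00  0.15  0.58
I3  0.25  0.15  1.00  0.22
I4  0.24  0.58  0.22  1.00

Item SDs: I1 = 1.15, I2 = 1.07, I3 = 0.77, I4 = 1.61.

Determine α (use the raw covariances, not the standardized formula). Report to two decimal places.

α = 0.65

Σσ²ᵢ = 1.15² + 1.07² + 0.77² + 1.61² = 5.6524
Covariances σ_ij = r_ij · s_i · s_j:
  σ(I1,I2) = 0.49 × 1.15 × 1.07 = 0.6029
  σ(I1,I3) = 0.25 × 1.15 × 0.77 = 0.2214
  σ(I1,I4) = 0.24 × 1.15 × 1.61 = 0.4444
  σ(I2,I3) = 0.15 × 1.07 × 0.77 = 0.1236
  σ(I2,I4) = 0.58 × 1.07 × 1.61 = 0.9992
  σ(I3,I4) = 0.22 × 0.77 × 1.61 = 0.2727
σ²_T = Σσ²ᵢ + 2·Σσ_ij = 5.6524 + 2 × 2.6642 = 10.9808
α = (4/3)·(1 − 5.6524/10.9808) = 0.65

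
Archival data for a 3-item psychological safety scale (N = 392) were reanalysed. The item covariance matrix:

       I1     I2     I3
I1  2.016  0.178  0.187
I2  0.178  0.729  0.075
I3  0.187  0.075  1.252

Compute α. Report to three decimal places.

α = 0.271

ΣVar(i) = 2.016 + 0.729 + 1.252 = 3.997
Sum of the distinct covariances = 0.440
σ²_T = 3.997 + 2 × 0.440 = 4.877
α = (k/(k−1))·(1 − ΣVar(i)/σ²_T) = (3/2)·(1 − 3.997/4.877) = 0.271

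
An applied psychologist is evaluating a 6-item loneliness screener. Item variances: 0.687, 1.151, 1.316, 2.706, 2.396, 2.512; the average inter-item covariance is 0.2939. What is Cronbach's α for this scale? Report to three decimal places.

α = 0.540

ΣVar(i) = 0.687 + 1.151 + 1.316 + 2.706 + 2.396 + 2.512 = 10.768
Sum of the 15 distinct covariances = 15 × 0.2939 = 4.4085
σ²_T = ΣVar(i) + 2·Σcov = 10.768 + 2 × 4.4085 = 19.5850
α = (6/5)·(1 − 10.768/19.5850) = 0.540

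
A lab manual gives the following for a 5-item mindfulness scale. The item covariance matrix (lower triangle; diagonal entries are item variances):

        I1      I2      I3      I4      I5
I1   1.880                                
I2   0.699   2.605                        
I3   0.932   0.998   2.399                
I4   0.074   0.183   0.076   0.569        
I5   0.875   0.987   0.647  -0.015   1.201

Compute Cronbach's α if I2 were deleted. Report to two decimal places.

Remaining items: I1, I3, I4, I5 (k = 4).
ΣVar(i) = 1.880 + 2.399 + 0.569 + 1.201 = 6.049
Var(T) = 6.049 + 2 × 2.589 = 11.227
α (item deleted) = (4/3)·(1 − 6.049/11.227) = 0.61

Cronbach's α = 0.61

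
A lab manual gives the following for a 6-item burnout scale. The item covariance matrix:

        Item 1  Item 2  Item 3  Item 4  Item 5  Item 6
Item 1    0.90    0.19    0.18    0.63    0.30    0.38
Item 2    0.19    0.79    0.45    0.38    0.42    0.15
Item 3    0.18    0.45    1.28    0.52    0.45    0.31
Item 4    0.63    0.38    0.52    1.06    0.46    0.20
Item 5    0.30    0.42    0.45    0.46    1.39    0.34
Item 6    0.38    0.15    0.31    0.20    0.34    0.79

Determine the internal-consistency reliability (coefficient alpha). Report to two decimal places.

sum of item variances = 0.90 + 0.79 + 1.28 + 1.06 + 1.39 + 0.79 = 6.21
Sum of off-diagonal covariances = 5.36
Var(T) = 6.21 + 2 × 5.36 = 16.93
α = (k/(k−1))·(1 − sum of item variances/Var(T)) = (6/5)·(1 − 6.21/16.93) = 0.76

coefficient alpha = 0.76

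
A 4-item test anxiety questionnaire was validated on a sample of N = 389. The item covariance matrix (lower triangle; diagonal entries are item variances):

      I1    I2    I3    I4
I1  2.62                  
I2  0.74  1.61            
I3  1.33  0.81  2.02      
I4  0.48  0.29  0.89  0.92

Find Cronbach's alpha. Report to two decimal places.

sum of item variances = 2.62 + 1.61 + 2.02 + 0.92 = 7.17
Σ_{i<j} σ_ij = 4.54
σ²_total = 7.17 + 2 × 4.54 = 16.25
α = (k/(k−1))·(1 − sum of item variances/σ²_total) = (4/3)·(1 − 7.17/16.25) = 0.75

α = 0.75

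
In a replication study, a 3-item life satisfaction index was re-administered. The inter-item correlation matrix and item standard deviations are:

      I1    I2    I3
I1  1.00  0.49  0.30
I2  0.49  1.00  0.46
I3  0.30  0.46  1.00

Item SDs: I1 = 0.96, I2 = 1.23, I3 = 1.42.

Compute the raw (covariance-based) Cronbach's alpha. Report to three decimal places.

α = 0.669

Σσ²ᵢ = 0.96² + 1.23² + 1.42² = 4.4509
Covariances σ_ij = r_ij · s_i · s_j:
  σ(I1,I2) = 0.49 × 0.96 × 1.23 = 0.5786
  σ(I1,I3) = 0.30 × 0.96 × 1.42 = 0.4090
  σ(I2,I3) = 0.46 × 1.23 × 1.42 = 0.8034
σ²_T = Σσ²ᵢ + 2·Σσ_ij = 4.4509 + 2 × 1.7910 = 8.0329
α = (3/2)·(1 − 4.4509/8.0329) = 0.669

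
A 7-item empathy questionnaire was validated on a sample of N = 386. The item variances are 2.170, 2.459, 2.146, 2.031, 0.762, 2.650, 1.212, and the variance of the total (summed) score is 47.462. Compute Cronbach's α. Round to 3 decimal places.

Cronbach's α = 0.837

sum of item variances = 2.170 + 2.459 + 2.146 + 2.031 + 0.762 + 2.650 + 1.212 = 13.430
α = (k/(k−1))·(1 − sum of item variances/σ²_total) = (7/6)·(1 − 13.430/47.462) = 0.837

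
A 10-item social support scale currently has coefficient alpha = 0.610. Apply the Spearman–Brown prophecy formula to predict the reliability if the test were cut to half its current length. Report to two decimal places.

predicted reliability = 0.44

Length factor m = 1/2
α' = m·α / (1 − (1−m)·α)
   = 1/2 × 0.610 / (1 − (1 − 1/2) × 0.610)
   = 0.3050 / 0.6950 = 0.44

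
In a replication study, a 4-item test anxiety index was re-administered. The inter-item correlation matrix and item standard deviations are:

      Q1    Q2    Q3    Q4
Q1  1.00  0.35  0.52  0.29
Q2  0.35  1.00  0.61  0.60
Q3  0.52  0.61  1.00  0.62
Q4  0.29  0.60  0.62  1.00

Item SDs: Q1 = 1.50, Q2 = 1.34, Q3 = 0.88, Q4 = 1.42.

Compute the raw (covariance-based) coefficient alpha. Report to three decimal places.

α = 0.768

Σσ²ᵢ = 1.50² + 1.34² + 0.88² + 1.42² = 6.8364
Covariances σ_ij = r_ij · s_i · s_j:
  σ(Q1,Q2) = 0.35 × 1.50 × 1.34 = 0.7035
  σ(Q1,Q3) = 0.52 × 1.50 × 0.88 = 0.6864
  σ(Q1,Q4) = 0.29 × 1.50 × 1.42 = 0.6177
  σ(Q2,Q3) = 0.61 × 1.34 × 0.88 = 0.7193
  σ(Q2,Q4) = 0.60 × 1.34 × 1.42 = 1.1417
  σ(Q3,Q4) = 0.62 × 0.88 × 1.42 = 0.7748
σ²_T = Σσ²ᵢ + 2·Σσ_ij = 6.8364 + 2 × 4.6434 = 16.1232
α = (4/3)·(1 − 6.8364/16.1232) = 0.768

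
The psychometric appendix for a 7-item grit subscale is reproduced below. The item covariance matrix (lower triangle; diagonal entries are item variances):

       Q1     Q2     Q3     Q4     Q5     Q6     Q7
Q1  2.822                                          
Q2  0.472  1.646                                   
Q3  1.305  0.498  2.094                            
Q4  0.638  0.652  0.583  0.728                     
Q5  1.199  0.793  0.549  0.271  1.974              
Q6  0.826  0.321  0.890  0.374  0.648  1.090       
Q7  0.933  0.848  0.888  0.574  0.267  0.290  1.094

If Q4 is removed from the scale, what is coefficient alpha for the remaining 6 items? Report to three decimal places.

coefficient alpha = 0.800

Remaining items: Q1, Q2, Q3, Q5, Q6, Q7 (k = 6).
Σσᵢ² = 2.822 + 1.646 + 2.094 + 1.974 + 1.090 + 1.094 = 10.720
σ²_T = 10.720 + 2 × 10.727 = 32.174
α (item deleted) = (6/5)·(1 − 10.720/32.174) = 0.800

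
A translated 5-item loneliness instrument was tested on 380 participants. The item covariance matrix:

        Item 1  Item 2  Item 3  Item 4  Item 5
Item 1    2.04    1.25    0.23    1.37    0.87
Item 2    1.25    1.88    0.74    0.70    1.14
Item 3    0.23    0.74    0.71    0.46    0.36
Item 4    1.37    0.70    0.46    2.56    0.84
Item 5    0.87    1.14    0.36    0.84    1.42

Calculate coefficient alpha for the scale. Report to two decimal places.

α = 0.81

Σσᵢ² = 2.04 + 1.88 + 0.71 + 2.56 + 1.42 = 8.61
Σ_{i<j} σ_ij = 7.96
σ²_total = 8.61 + 2 × 7.96 = 24.53
α = (k/(k−1))·(1 − Σσᵢ²/σ²_total) = (5/4)·(1 − 8.61/24.53) = 0.81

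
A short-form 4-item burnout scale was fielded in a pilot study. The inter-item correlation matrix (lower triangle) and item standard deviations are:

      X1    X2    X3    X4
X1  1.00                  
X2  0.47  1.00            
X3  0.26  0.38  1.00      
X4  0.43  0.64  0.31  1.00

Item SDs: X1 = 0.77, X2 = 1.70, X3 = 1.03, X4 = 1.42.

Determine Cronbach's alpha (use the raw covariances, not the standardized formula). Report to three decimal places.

α = 0.729

Σσ²ᵢ = 0.77² + 1.70² + 1.03² + 1.42² = 6.5602
Covariances σ_ij = r_ij · s_i · s_j:
  σ(X1,X2) = 0.47 × 0.77 × 1.70 = 0.6152
  σ(X1,X3) = 0.26 × 0.77 × 1.03 = 0.2062
  σ(X1,X4) = 0.43 × 0.77 × 1.42 = 0.4702
  σ(X2,X3) = 0.38 × 1.70 × 1.03 = 0.6654
  σ(X2,X4) = 0.64 × 1.70 × 1.42 = 1.5450
  σ(X3,X4) = 0.31 × 1.03 × 1.42 = 0.4534
σ²_T = Σσ²ᵢ + 2·Σσ_ij = 6.5602 + 2 × 3.9554 = 14.4710
α = (4/3)·(1 − 6.5602/14.4710) = 0.729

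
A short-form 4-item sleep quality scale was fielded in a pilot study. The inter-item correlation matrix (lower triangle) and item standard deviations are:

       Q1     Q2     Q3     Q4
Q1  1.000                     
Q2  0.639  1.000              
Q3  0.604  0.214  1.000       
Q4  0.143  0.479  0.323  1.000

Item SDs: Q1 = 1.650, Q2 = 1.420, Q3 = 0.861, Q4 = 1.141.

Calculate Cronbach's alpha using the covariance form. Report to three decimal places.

Σσ²ᵢ = 1.650² + 1.420² + 0.861² + 1.141² = 6.7821
Covariances σ_ij = r_ij · s_i · s_j:
  σ(Q1,Q2) = 0.639 × 1.650 × 1.420 = 1.4972
  σ(Q1,Q3) = 0.604 × 1.650 × 0.861 = 0.8581
  σ(Q1,Q4) = 0.143 × 1.650 × 1.141 = 0.2692
  σ(Q2,Q3) = 0.214 × 1.420 × 0.861 = 0.2616
  σ(Q2,Q4) = 0.479 × 1.420 × 1.141 = 0.7761
  σ(Q3,Q4) = 0.323 × 0.861 × 1.141 = 0.3173
σ²_T = Σσ²ᵢ + 2·Σσ_ij = 6.7821 + 2 × 3.9795 = 14.7411
α = (4/3)·(1 − 6.7821/14.7411) = 0.720

α = 0.720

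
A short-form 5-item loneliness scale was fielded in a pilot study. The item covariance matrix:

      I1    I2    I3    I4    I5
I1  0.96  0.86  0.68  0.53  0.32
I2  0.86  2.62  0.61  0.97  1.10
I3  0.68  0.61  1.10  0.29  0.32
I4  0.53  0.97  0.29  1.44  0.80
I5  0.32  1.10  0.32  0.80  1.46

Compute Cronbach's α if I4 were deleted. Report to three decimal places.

α = 0.745

Remaining items: I1, I2, I3, I5 (k = 4).
sum of item variances = 0.96 + 2.62 + 1.10 + 1.46 = 6.14
total variance = 6.14 + 2 × 3.89 = 13.92
α (item deleted) = (4/3)·(1 − 6.14/13.92) = 0.745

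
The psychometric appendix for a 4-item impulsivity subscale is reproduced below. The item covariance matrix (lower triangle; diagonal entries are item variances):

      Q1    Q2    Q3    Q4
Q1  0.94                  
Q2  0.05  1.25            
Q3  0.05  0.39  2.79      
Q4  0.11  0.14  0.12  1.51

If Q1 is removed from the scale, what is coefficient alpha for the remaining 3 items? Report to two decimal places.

coefficient alpha = 0.28

Remaining items: Q2, Q3, Q4 (k = 3).
sum of item variances = 1.25 + 2.79 + 1.51 = 5.55
Var(T) = 5.55 + 2 × 0.65 = 6.85
α (item deleted) = (3/2)·(1 − 5.55/6.85) = 0.28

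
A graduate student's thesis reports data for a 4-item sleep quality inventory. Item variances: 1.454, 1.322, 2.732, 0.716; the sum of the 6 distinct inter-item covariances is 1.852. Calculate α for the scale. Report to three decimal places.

α = 0.497

sum of item variances = 1.454 + 1.322 + 2.732 + 0.716 = 6.224
Sum of distinct covariances = 1.852
Var(T) = sum of item variances + 2·Σcov = 6.224 + 2 × 1.852 = 9.928
α = (4/3)·(1 − 6.224/9.928) = 0.497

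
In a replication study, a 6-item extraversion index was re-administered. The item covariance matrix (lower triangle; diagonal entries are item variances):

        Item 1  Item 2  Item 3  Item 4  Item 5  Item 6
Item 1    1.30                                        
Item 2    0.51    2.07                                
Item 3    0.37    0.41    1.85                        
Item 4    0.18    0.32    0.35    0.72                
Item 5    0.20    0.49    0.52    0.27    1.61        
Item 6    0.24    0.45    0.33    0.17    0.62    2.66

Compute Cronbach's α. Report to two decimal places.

Σσ²ᵢ = 1.30 + 2.07 + 1.85 + 0.72 + 1.61 + 2.66 = 10.21
Sum of off-diagonal covariances = 5.43
σ²_T = 10.21 + 2 × 5.43 = 21.07
α = (k/(k−1))·(1 − Σσ²ᵢ/σ²_T) = (6/5)·(1 − 10.21/21.07) = 0.62

Cronbach's α = 0.62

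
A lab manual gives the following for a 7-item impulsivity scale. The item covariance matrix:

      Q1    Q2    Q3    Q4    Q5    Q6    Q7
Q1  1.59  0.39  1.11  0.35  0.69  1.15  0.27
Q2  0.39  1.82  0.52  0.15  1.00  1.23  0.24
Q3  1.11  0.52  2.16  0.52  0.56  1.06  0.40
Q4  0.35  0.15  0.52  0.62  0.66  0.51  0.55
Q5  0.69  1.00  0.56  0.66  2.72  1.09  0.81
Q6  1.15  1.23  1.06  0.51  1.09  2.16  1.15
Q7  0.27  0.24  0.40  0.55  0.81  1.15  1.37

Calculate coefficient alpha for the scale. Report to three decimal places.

coefficient alpha = 0.815

sum of item variances = 1.59 + 1.82 + 2.16 + 0.62 + 2.72 + 2.16 + 1.37 = 12.44
Sum of the distinct covariances = 14.41
σ²_total = 12.44 + 2 × 14.41 = 41.26
α = (k/(k−1))·(1 − sum of item variances/σ²_total) = (7/6)·(1 − 12.44/41.26) = 0.815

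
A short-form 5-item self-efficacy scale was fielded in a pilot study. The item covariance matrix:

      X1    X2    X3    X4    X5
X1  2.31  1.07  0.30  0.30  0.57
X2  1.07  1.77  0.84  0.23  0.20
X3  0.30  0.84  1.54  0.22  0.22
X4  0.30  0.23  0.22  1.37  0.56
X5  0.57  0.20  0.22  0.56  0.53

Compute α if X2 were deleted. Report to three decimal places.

Remaining items: X1, X3, X4, X5 (k = 4).
ΣVar(i) = 2.31 + 1.54 + 1.37 + 0.53 = 5.75
σ²_total = 5.75 + 2 × 2.17 = 10.09
α (item deleted) = (4/3)·(1 − 5.75/10.09) = 0.574

α = 0.574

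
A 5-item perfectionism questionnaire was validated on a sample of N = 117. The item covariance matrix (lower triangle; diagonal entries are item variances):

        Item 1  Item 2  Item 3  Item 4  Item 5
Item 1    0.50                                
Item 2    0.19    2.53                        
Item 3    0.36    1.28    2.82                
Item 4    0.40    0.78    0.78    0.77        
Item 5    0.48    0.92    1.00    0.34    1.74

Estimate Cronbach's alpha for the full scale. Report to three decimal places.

α = 0.762

sum of item variances = 0.50 + 2.53 + 2.82 + 0.77 + 1.74 = 8.36
Sum of off-diagonal covariances = 6.53
total variance = 8.36 + 2 × 6.53 = 21.42
α = (k/(k−1))·(1 − sum of item variances/total variance) = (5/4)·(1 − 8.36/21.42) = 0.762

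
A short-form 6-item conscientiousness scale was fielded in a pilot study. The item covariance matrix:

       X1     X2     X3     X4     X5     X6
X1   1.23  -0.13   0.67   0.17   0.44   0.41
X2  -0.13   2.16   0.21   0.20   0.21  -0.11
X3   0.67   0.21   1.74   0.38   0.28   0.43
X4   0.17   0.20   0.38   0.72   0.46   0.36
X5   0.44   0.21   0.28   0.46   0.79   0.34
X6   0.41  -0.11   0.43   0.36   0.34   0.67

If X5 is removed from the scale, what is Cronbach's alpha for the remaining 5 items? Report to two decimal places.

Remaining items: X1, X2, X3, X4, X6 (k = 5).
sum of item variances = 1.23 + 2.16 + 1.74 + 0.72 + 0.67 = 6.52
σ²_total = 6.52 + 2 × 2.59 = 11.70
α (item deleted) = (5/4)·(1 − 6.52/11.70) = 0.55

Cronbach's alpha = 0.55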